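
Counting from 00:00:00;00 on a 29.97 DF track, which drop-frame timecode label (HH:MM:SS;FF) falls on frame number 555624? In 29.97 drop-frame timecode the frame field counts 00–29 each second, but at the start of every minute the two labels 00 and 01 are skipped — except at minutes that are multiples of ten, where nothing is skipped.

05:08:59;10

Ten DF minutes hold 17982 frames, so frame 555624 lies in block 30 (frames 539460–557441) with 16164 frames into that block.
The block's first minute is 1800 frames and the rest 1798 each; 16164 frames reaches minute 8, so 30 × 18 + 8 × 2 = 556 labels have been skipped so far.
Adding those back, label number 555624 + 556 = 556180 at 30 labels/s is 18539 s + 10 f = 5 h 8 min 59 s frame 10, i.e. 05:08:59;10.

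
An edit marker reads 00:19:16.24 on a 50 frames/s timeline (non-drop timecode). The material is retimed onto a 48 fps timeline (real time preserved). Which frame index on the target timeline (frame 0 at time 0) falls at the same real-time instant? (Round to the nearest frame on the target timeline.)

Source frame index: (0×3600 + 19×60 + 16) × 50 + 24 = 57824.
Real time: 57824 / (50) = 28912/25 s.
Target frame: (28912/25) × (48) = 1387776/25 ≈ 55511.040 → 55511.

frame 55511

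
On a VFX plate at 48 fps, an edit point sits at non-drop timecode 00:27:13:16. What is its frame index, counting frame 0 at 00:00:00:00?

78400

Total seconds to the label: (0 × 3600 + 27 × 60 + 13) = 1633.
Frame index = 1633 × 48 + 16 = 78400.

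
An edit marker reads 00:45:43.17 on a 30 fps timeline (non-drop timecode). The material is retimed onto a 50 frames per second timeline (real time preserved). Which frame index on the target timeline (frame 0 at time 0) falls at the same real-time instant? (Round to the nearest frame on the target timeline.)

Source frame index: (0×3600 + 45×60 + 43) × 30 + 17 = 82307.
Real time: 82307 / (30) = 82307/30 s.
Target frame: (82307/30) × (50) = 411535/3 ≈ 137178.333 → 137178.

frame 137178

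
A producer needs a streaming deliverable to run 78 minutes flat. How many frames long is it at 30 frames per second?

140400 frames

78 min = 4680 s.
Frames = 4680 × 30 = 140400.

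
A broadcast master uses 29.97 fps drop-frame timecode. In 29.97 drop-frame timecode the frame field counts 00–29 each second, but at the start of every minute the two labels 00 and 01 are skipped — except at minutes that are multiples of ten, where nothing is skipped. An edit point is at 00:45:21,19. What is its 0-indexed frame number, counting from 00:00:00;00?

Complete 10-minute blocks: 4, each 17982 frames → 71928.
Remaining 5 whole minutes in the current block: 1800 + 4 × 1798 = 8992 frames.
Within the current minute: 21 × 30 + 19 − 2 = 647 (labels ;00/;01 skipped at this minute). Total = 71928 + 8992 + 647 = 81567.

81567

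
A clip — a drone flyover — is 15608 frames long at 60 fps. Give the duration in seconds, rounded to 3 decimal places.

260.133 seconds

Running time = 15608 × 1/60 = 3902/15 s ≈ 260.133 s.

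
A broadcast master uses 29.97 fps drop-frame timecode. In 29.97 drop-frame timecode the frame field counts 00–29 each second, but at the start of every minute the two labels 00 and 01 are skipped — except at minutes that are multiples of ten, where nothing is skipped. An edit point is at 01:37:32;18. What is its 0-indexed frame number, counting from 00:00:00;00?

As if non-drop at 30 labels/s: (1 × 3600 + 37 × 60 + 32) × 30 + 18 = 175578.
Minute boundaries passed: 97; those not divisible by 10: 97 − 9 = 88; dropped labels = 2 × 88 = 176.
Actual frame index = 175578 − 176 = 175402.

175402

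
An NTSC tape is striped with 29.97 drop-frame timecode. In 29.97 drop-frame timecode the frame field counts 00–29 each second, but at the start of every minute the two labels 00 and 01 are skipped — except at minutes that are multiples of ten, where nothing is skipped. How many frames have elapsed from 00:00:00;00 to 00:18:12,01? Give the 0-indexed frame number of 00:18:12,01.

32727

As if non-drop at 30 labels/s: (0 × 3600 + 18 × 60 + 12) × 30 + 1 = 32761.
Minute boundaries passed: 18; those not divisible by 10: 18 − 1 = 17; dropped labels = 2 × 17 = 34.
Actual frame index = 32761 − 34 = 32727.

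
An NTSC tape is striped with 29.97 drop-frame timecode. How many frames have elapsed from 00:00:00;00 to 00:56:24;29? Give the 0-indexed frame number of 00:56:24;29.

101447

Complete 10-minute blocks: 5, each 17982 frames → 89910.
Remaining 6 whole minutes in the current block: 1800 + 5 × 1798 = 10790 frames.
Within the current minute: 24 × 30 + 29 − 2 = 747 (labels ;00/;01 skipped at this minute). Total = 89910 + 10790 + 747 = 101447.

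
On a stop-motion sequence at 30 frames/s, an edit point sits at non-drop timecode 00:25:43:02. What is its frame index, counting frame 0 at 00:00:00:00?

Total seconds to the label: (0 × 3600 + 25 × 60 + 43) = 1543.
Frame index = 1543 × 30 + 2 = 46292.

frame 46292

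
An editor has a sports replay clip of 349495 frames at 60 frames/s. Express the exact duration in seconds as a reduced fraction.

Running time = 349495 ÷ (60) = 349495 × 1/60 = 69899/12 s.

69899/12 seconds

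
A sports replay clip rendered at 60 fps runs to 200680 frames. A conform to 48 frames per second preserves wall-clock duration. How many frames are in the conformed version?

160544 frames

Target frames = source frames × (target rate / source rate) = 200680 × (48)/(60) = 200680 × 4/5 = 160544.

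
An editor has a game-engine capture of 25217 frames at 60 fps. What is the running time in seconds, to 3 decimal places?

420.283 seconds

Running time = 25217 × 1/60 = 25217/60 s ≈ 420.283 s.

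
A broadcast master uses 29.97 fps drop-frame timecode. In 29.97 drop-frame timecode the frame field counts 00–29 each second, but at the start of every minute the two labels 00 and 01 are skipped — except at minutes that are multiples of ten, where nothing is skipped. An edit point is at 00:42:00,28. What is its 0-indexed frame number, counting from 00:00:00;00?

Complete 10-minute blocks: 4, each 17982 frames → 71928.
Remaining 2 whole minutes in the current block: 1800 + 1 × 1798 = 3598 frames.
Within the current minute: 0 × 30 + 28 − 2 = 26 (labels ;00/;01 skipped at this minute). Total = 71928 + 3598 + 26 = 75552.

75552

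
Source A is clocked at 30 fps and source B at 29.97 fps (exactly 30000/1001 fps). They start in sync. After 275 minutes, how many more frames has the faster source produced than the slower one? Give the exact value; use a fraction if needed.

45000/91 frames

275 min = 16500 s.
A emits 30 × 16500 = 495000 frames; B emits 30000/1001 × 16500 = 45000000/91.
Difference = 45000/91 frames (≈ 494.5055); B is behind A.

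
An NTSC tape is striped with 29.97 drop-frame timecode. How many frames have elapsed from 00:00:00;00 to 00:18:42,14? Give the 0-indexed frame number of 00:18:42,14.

Complete 10-minute blocks: 1, each 17982 frames → 17982.
Remaining 8 whole minutes in the current block: 1800 + 7 × 1798 = 14386 frames.
Within the current minute: 42 × 30 + 14 − 2 = 1272 (labels ;00/;01 skipped at this minute). Total = 17982 + 14386 + 1272 = 33640.

33640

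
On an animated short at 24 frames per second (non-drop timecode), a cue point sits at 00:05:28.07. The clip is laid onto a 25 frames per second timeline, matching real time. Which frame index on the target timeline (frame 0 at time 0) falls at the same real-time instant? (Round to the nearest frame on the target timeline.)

Source frame index: (0×3600 + 5×60 + 28) × 24 + 7 = 7879.
Real time: 7879 / (24) = 7879/24 s.
Target frame: (7879/24) × (25) = 196975/24 ≈ 8207.292 → 8207.

frame 8207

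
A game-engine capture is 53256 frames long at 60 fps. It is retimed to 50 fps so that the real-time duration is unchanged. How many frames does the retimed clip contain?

Target frames = source frames × (target rate / source rate) = 53256 × (50)/(60) = 53256 × 5/6 = 44380.

44380 frames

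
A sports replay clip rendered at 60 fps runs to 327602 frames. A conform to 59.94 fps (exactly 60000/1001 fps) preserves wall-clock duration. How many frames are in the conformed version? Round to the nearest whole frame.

327275 frames

Frames at target rate = 327602 × (60000/1001) / (60) = 29782000/91 ≈ 327274.725.
Nearest whole frame: 327275.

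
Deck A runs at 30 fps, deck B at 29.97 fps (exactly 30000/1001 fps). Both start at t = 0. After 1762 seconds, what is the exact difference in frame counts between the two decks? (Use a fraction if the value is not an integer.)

A emits 30 × 1762 = 52860 frames; B emits 30000/1001 × 1762 = 52860000/1001.
Difference = 52860/1001 frames (≈ 52.8072); B is behind A.

52860/1001 frames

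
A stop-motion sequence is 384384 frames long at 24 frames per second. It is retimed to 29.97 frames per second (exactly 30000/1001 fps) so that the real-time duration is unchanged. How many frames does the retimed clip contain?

480000 frames

Target frames = source frames × (target rate / source rate) = 384384 × (30000/1001)/(24) = 384384 × 1250/1001 = 480000.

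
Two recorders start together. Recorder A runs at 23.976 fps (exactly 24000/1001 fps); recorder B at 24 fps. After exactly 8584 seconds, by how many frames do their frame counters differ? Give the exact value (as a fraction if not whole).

A emits 24000/1001 × 8584 = 206016000/1001 frames; B emits 24 × 8584 = 206016.
Difference = 206016/1001 frames (≈ 205.8102); B is ahead of A.

206016/1001 frames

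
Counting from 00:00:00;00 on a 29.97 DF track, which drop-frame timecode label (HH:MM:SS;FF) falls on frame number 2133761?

19:46:36;17

Each 10-minute DF block holds 10 × 60 × 30 − 9 × 2 = 17982 frames. 2133761 ÷ 17982 → 118 full blocks, remainder 11885.
Within the partial block the first minute is 1800 frames and each further minute 1798, so 6 further minute boundaries passed. Total skipped labels = 18 × 118 + 2 × 6 = 2136.
Non-drop label index = 2133761 + 2136 = 2135897; at 30 labels/s that is 19:46:36:17, i.e. DF 19:46:36;17.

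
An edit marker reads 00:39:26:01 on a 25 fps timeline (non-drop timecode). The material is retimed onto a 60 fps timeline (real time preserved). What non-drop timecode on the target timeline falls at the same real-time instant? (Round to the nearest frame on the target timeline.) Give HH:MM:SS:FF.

Source frame index: (0×3600 + 39×60 + 26) × 25 + 1 = 59151.
Real time: 59151 / (25) = 59151/25 s.
Target frame: (59151/25) × (60) = 709812/5 ≈ 141962.400 → 141962.
At 60 labels/s: frame 141962 → 00:39:26:02.

00:39:26:02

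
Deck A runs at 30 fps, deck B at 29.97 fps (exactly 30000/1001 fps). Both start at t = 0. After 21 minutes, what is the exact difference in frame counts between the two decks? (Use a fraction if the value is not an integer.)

21 min = 1260 s.
A emits 30 × 1260 = 37800 frames; B emits 30000/1001 × 1260 = 5400000/143.
Difference = 5400/143 frames (≈ 37.7622); B is behind A.

5400/143 frames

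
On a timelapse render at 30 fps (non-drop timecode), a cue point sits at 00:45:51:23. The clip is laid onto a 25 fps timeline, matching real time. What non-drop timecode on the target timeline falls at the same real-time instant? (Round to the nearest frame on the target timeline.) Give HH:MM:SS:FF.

00:45:51:19

Source frame index: (0×3600 + 45×60 + 51) × 30 + 23 = 82553.
Real time: 82553 / (30) = 82553/30 s.
Target frame: (82553/30) × (25) = 412765/6 ≈ 68794.167 → 68794.
At 25 labels/s: frame 68794 → 00:45:51:19.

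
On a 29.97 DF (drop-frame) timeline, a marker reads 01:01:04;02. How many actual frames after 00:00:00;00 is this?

109812

As if non-drop at 30 labels/s: (1 × 3600 + 1 × 60 + 4) × 30 + 2 = 109922.
Minute boundaries passed: 61; those not divisible by 10: 61 − 6 = 55; dropped labels = 2 × 55 = 110.
Actual frame index = 109922 − 110 = 109812.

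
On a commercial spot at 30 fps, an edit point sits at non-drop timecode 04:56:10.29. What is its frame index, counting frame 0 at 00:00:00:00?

Total seconds to the label: (4 × 3600 + 56 × 60 + 10) = 17770.
Frame index = 17770 × 30 + 29 = 533129.

533129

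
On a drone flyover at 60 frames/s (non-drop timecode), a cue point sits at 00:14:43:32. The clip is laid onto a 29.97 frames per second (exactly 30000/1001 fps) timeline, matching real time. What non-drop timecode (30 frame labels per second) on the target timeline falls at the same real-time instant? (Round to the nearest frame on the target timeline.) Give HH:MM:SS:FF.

Source frame index: (0×3600 + 14×60 + 43) × 60 + 32 = 53012.
Real time: 53012 / (60) = 13253/15 s.
Target frame: (13253/15) × (30000/1001) = 26506000/1001 ≈ 26479.520 → 26480.
At 30 labels/s: frame 26480 → 00:14:42:20.

00:14:42:20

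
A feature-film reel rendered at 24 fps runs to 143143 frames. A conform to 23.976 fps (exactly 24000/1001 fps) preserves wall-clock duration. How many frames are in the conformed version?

143000 frames

Target frames = source frames × (target rate / source rate) = 143143 × (24000/1001)/(24) = 143143 × 1000/1001 = 143000.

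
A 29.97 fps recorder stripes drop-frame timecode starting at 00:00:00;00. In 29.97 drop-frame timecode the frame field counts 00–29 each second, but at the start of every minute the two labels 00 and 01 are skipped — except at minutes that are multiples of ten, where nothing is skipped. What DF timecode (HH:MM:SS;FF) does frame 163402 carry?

01:30:52;04

Ten DF minutes hold 17982 frames, so frame 163402 lies in block 9 (frames 161838–179819) with 1564 frames into that block.
The block's first minute is 1800 frames and the rest 1798 each; 1564 frames reaches minute 0, so 9 × 18 + 0 × 2 = 162 labels have been skipped so far.
Adding those back, label number 163402 + 162 = 163564 at 30 labels/s is 5452 s + 4 f = 1 h 30 min 52 s frame 4, i.e. 01:30:52;04.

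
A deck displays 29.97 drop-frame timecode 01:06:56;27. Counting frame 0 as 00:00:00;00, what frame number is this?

120387

As if non-drop at 30 labels/s: (1 × 3600 + 6 × 60 + 56) × 30 + 27 = 120507.
Minute boundaries passed: 66; those not divisible by 10: 66 − 6 = 60; dropped labels = 2 × 60 = 120.
Actual frame index = 120507 − 120 = 120387.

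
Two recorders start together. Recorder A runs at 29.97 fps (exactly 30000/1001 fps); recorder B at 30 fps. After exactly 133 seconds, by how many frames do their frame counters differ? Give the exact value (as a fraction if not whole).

570/143 frames

A emits 30000/1001 × 133 = 570000/143 frames; B emits 30 × 133 = 3990.
Difference = 570/143 frames (≈ 3.9860); B is ahead of A.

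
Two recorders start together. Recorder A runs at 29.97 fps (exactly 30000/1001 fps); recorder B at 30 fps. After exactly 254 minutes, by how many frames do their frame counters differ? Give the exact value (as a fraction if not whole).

254 min = 15240 s.
A emits 30000/1001 × 15240 = 457200000/1001 frames; B emits 30 × 15240 = 457200.
Difference = 457200/1001 frames (≈ 456.7433); B is ahead of A.

457200/1001 frames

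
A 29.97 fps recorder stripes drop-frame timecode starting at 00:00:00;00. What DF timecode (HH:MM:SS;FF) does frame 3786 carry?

00:02:06;10

Each 10-minute DF block holds 10 × 60 × 30 − 9 × 2 = 17982 frames. 3786 ÷ 17982 → 0 full blocks, remainder 3786.
Within the partial block the first minute is 1800 frames and each further minute 1798, so 2 further minute boundaries passed. Total skipped labels = 18 × 0 + 2 × 2 = 4.
Non-drop label index = 3786 + 4 = 3790; at 30 labels/s that is 00:02:06:10, i.e. DF 00:02:06;10.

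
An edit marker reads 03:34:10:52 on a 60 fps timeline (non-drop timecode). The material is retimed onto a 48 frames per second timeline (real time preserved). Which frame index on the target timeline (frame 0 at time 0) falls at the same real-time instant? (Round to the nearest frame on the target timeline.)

frame 616842

Source frame index: (3×3600 + 34×60 + 10) × 60 + 52 = 771052.
Real time: 771052 / (60) = 192763/15 s.
Target frame: (192763/15) × (48) = 3084208/5 ≈ 616841.600 → 616842.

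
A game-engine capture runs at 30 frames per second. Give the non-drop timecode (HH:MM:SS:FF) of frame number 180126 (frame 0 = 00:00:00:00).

180126 ÷ 30 = 6004 full seconds, remainder 6 frames.
6004 s = 1 h 40 min 4 s.
Timecode: 01:40:04:06.

01:40:04:06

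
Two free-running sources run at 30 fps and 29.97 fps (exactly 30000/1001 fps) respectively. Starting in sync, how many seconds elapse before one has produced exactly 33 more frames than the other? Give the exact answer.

1101.1 seconds

The gap grows by |30000/1001 − 30| = 30/1001 frames per second.
Time for a 33-frame gap: 33 ÷ (30/1001) = 1101.1 s.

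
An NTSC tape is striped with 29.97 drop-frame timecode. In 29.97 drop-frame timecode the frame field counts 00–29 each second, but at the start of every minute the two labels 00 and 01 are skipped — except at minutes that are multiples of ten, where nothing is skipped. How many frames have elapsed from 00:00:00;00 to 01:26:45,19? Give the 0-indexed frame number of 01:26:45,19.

Complete 10-minute blocks: 8, each 17982 frames → 143856.
Remaining 6 whole minutes in the current block: 1800 + 5 × 1798 = 10790 frames.
Within the current minute: 45 × 30 + 19 − 2 = 1367 (labels ;00/;01 skipped at this minute). Total = 143856 + 10790 + 1367 = 156013.

156013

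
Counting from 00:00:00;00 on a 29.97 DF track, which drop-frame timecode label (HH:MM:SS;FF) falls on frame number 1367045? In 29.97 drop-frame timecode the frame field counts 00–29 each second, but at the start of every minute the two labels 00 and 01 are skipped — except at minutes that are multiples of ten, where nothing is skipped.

12:40:13;23

Ten DF minutes hold 17982 frames, so frame 1367045 lies in block 76 (frames 1366632–1384613) with 413 frames into that block.
The block's first minute is 1800 frames and the rest 1798 each; 413 frames reaches minute 0, so 76 × 18 + 0 × 2 = 1368 labels have been skipped so far.
Adding those back, label number 1367045 + 1368 = 1368413 at 30 labels/s is 45613 s + 23 f = 12 h 40 min 13 s frame 23, i.e. 12:40:13;23.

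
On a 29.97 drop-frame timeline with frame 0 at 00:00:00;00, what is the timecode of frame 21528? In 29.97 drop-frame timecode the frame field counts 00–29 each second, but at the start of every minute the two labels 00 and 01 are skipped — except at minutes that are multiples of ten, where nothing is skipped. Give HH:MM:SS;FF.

Each 10-minute DF block holds 10 × 60 × 30 − 9 × 2 = 17982 frames. 21528 ÷ 17982 → 1 full block, remainder 3546.
Within the partial block the first minute is 1800 frames and each further minute 1798, so 1 further minute boundary passed. Total skipped labels = 18 × 1 + 2 × 1 = 20.
Non-drop label index = 21528 + 20 = 21548; at 30 labels/s that is 00:11:58:08, i.e. DF 00:11:58;08.

00:11:58;08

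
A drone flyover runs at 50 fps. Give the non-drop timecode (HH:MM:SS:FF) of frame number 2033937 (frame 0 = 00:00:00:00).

11:17:58:37

2033937 ÷ 50 = 40678 full seconds, remainder 37 frames.
40678 s = 11 h 17 min 58 s.
Timecode: 11:17:58:37.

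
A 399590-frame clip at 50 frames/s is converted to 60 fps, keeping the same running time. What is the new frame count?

479508 frames

Target frames = source frames × (target rate / source rate) = 399590 × (60)/(50) = 399590 × 6/5 = 479508.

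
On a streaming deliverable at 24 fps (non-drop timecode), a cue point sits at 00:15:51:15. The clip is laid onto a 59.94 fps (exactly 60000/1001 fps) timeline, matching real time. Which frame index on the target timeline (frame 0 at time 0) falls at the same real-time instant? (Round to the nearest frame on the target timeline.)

frame 57040

Source frame index: (0×3600 + 15×60 + 51) × 24 + 15 = 22839.
Real time: 22839 / (24) = 7613/8 s.
Target frame: (7613/8) × (60000/1001) = 57097500/1001 ≈ 57040.460 → 57040.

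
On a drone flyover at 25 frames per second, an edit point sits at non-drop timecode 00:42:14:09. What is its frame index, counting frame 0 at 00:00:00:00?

Total seconds to the label: (0 × 3600 + 42 × 60 + 14) = 2534.
Frame index = 2534 × 25 + 9 = 63359.

frame 63359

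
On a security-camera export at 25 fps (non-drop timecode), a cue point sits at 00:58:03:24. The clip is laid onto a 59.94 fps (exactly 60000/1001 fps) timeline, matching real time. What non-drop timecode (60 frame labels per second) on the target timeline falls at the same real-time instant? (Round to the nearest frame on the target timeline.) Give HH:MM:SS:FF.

00:58:00:29

Source frame index: (0×3600 + 58×60 + 3) × 25 + 24 = 87099.
Real time: 87099 / (25) = 87099/25 s.
Target frame: (87099/25) × (60000/1001) = 209037600/1001 ≈ 208828.771 → 208829.
At 60 labels/s: frame 208829 → 00:58:00:29.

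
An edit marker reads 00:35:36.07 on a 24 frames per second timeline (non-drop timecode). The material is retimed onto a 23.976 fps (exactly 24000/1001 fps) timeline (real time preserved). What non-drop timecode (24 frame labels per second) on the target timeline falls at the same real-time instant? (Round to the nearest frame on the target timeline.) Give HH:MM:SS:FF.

Source frame index: (0×3600 + 35×60 + 36) × 24 + 7 = 51271.
Real time: 51271 / (24) = 51271/24 s.
Target frame: (51271/24) × (24000/1001) = 4661000/91 ≈ 51219.780 → 51220.
At 24 labels/s: frame 51220 → 00:35:34:04.

00:35:34:04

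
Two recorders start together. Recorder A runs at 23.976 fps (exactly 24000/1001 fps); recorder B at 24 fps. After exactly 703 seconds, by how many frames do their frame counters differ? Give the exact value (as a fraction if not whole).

A emits 24000/1001 × 703 = 16872000/1001 frames; B emits 24 × 703 = 16872.
Difference = 16872/1001 frames (≈ 16.8551); B is ahead of A.

16872/1001 frames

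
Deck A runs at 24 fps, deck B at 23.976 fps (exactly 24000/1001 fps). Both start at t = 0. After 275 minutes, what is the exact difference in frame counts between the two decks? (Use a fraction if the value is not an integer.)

275 min = 16500 s.
A emits 24 × 16500 = 396000 frames; B emits 24000/1001 × 16500 = 36000000/91.
Difference = 36000/91 frames (≈ 395.6044); B is behind A.

36000/91 frames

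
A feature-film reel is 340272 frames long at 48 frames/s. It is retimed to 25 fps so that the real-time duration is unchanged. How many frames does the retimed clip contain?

177225 frames

Target frames = source frames × (target rate / source rate) = 340272 × (25)/(48) = 340272 × 25/48 = 177225.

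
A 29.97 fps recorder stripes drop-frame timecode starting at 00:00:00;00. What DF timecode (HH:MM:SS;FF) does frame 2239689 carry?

20:45:31;01

Ten DF minutes hold 17982 frames, so frame 2239689 lies in block 124 (frames 2229768–2247749) with 9921 frames into that block.
The block's first minute is 1800 frames and the rest 1798 each; 9921 frames reaches minute 5, so 124 × 18 + 5 × 2 = 2242 labels have been skipped so far.
Adding those back, label number 2239689 + 2242 = 2241931 at 30 labels/s is 74731 s + 1 f = 20 h 45 min 31 s frame 1, i.e. 20:45:31;01.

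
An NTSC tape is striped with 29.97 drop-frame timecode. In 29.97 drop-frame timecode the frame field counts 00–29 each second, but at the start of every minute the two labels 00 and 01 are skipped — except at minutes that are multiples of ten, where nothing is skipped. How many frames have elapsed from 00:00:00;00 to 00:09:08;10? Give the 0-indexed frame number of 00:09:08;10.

16432

Complete 10-minute blocks: 0, each 17982 frames → 0.
Remaining 9 whole minutes in the current block: 1800 + 8 × 1798 = 16184 frames.
Within the current minute: 8 × 30 + 10 − 2 = 248 (labels ;00/;01 skipped at this minute). Total = 0 + 16184 + 248 = 16432.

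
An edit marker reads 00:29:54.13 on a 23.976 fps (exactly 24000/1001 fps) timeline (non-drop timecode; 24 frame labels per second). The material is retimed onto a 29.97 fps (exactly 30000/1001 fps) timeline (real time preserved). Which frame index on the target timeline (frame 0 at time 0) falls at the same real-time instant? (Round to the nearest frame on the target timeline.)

frame 53836

Source frame index: (0×3600 + 29×60 + 54) × 24 + 13 = 43069.
Real time: 43069 / (24000/1001) = 43112069/24000 s.
Target frame: (43112069/24000) × (30000/1001) = 215345/4 ≈ 53836.250 → 53836.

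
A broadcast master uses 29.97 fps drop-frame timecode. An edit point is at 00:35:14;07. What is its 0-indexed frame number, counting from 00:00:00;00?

63363

As if non-drop at 30 labels/s: (0 × 3600 + 35 × 60 + 14) × 30 + 7 = 63427.
Minute boundaries passed: 35; those not divisible by 10: 35 − 3 = 32; dropped labels = 2 × 32 = 64.
Actual frame index = 63427 − 64 = 63363.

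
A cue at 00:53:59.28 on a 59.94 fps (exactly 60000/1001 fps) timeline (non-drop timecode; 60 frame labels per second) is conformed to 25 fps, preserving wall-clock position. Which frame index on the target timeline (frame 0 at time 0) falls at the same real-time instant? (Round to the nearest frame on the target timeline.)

frame 81068

Source frame index: (0×3600 + 53×60 + 59) × 60 + 28 = 194368.
Real time: 194368 / (60000/1001) = 6080074/1875 s.
Target frame: (6080074/1875) × (25) = 6080074/75 ≈ 81067.653 → 81068.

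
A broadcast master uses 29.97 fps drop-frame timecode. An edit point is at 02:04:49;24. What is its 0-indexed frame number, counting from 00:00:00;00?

As if non-drop at 30 labels/s: (2 × 3600 + 4 × 60 + 49) × 30 + 24 = 224694.
Minute boundaries passed: 124; those not divisible by 10: 124 − 12 = 112; dropped labels = 2 × 112 = 224.
Actual frame index = 224694 − 224 = 224470.

224470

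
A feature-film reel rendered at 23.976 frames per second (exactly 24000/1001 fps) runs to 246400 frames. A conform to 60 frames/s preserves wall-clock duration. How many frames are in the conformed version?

616616 frames

Target frames = source frames × (target rate / source rate) = 246400 × (60)/(24000/1001) = 246400 × 1001/400 = 616616.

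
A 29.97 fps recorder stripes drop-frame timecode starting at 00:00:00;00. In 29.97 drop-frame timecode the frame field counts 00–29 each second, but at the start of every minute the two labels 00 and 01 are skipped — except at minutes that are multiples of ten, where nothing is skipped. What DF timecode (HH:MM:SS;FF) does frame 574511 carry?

05:19:29;17

Each 10-minute DF block holds 10 × 60 × 30 − 9 × 2 = 17982 frames. 574511 ÷ 17982 → 31 full blocks, remainder 17069.
Within the partial block the first minute is 1800 frames and each further minute 1798, so 9 further minute boundaries passed. Total skipped labels = 18 × 31 + 2 × 9 = 576.
Non-drop label index = 574511 + 576 = 575087; at 30 labels/s that is 05:19:29:17, i.e. DF 05:19:29;17.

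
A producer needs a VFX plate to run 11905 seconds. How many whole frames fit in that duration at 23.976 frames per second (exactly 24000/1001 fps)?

285434 frames

Frames = 11905 × 24000/1001 = 285720000/1001 ≈ 285434.5654.
Complete frames: 285434.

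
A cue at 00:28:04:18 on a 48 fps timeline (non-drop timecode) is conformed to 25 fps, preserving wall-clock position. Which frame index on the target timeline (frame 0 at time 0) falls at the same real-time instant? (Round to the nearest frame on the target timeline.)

Source frame index: (0×3600 + 28×60 + 4) × 48 + 18 = 80850.
Real time: 80850 / (48) = 13475/8 s.
Target frame: (13475/8) × (25) = 336875/8 ≈ 42109.375 → 42109.

frame 42109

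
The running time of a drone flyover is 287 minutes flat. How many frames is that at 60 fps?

287 min = 17220 s.
Frames = 17220 × 60 = 1033200.

1033200 frames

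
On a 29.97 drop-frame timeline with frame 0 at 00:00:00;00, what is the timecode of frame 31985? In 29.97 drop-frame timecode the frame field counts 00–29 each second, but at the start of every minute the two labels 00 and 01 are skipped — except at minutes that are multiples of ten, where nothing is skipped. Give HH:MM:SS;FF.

00:17:47;07

Ten DF minutes hold 17982 frames, so frame 31985 lies in block 1 (frames 17982–35963) with 14003 frames into that block.
The block's first minute is 1800 frames and the rest 1798 each; 14003 frames reaches minute 7, so 1 × 18 + 7 × 2 = 32 labels have been skipped so far.
Adding those back, label number 31985 + 32 = 32017 at 30 labels/s is 1067 s + 7 f = 0 h 17 min 47 s frame 7, i.e. 00:17:47;07.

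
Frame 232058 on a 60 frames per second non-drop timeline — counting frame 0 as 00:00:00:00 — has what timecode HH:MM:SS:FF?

232058 ÷ 60 = 3867 full seconds, remainder 38 frames.
3867 s = 1 h 4 min 27 s.
Timecode: 01:04:27:38.

01:04:27:38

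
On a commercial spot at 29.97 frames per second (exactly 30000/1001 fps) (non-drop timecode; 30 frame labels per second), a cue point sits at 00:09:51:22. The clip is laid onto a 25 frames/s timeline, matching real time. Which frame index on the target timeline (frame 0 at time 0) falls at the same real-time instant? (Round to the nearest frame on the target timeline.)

Source frame index: (0×3600 + 9×60 + 51) × 30 + 22 = 17752.
Real time: 17752 / (30000/1001) = 2221219/3750 s.
Target frame: (2221219/3750) × (25) = 2221219/150 ≈ 14808.127 → 14808.

frame 14808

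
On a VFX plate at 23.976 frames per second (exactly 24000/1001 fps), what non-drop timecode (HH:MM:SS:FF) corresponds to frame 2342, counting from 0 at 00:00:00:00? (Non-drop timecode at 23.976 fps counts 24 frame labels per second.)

2342 ÷ 24 = 97 full seconds, remainder 14 frames.
97 s = 0 h 1 min 37 s.
Timecode: 00:01:37:14.

00:01:37:14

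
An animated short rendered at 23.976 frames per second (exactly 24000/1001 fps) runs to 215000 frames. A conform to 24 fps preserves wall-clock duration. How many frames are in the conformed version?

Target frames = source frames × (target rate / source rate) = 215000 × (24)/(24000/1001) = 215000 × 1001/1000 = 215215.

215215 frames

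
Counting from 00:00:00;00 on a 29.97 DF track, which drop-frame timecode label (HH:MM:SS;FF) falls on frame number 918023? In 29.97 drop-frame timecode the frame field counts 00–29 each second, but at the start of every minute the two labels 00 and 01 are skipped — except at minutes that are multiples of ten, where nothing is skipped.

08:30:31;11

Ten DF minutes hold 17982 frames, so frame 918023 lies in block 51 (frames 917082–935063) with 941 frames into that block.
The block's first minute is 1800 frames and the rest 1798 each; 941 frames reaches minute 0, so 51 × 18 + 0 × 2 = 918 labels have been skipped so far.
Adding those back, label number 918023 + 918 = 918941 at 30 labels/s is 30631 s + 11 f = 8 h 30 min 31 s frame 11, i.e. 08:30:31;11.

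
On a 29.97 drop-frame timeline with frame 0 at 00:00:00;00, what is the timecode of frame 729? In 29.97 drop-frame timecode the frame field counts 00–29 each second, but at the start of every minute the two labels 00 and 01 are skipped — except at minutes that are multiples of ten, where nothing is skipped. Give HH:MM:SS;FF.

00:00:24;09

Ten DF minutes hold 17982 frames, so frame 729 lies in block 0 (frames 0–17981) with 729 frames into that block.
The block's first minute is 1800 frames and the rest 1798 each; 729 frames reaches minute 0, so 0 × 18 + 0 × 2 = 0 labels have been skipped so far.
Adding those back, label number 729 + 0 = 729 at 30 labels/s is 24 s + 9 f = 0 h 0 min 24 s frame 9, i.e. 00:00:24;09.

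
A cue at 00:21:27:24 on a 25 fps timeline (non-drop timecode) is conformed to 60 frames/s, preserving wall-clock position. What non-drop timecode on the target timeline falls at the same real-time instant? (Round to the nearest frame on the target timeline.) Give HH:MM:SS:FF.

Source frame index: (0×3600 + 21×60 + 27) × 25 + 24 = 32199.
Real time: 32199 / (25) = 32199/25 s.
Target frame: (32199/25) × (60) = 386388/5 ≈ 77277.600 → 77278.
At 60 labels/s: frame 77278 → 00:21:27:58.

00:21:27:58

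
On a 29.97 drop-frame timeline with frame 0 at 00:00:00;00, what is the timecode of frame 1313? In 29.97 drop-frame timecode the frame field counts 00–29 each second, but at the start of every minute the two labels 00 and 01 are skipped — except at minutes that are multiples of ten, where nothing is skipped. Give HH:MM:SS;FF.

00:00:43;23

Each 10-minute DF block holds 10 × 60 × 30 − 9 × 2 = 17982 frames. 1313 ÷ 17982 → 0 full blocks, remainder 1313.
Within the partial block the first minute is 1800 frames and each further minute 1798, so 0 further minute boundaries passed. Total skipped labels = 18 × 0 + 2 × 0 = 0.
Non-drop label index = 1313 + 0 = 1313; at 30 labels/s that is 00:00:43:23, i.e. DF 00:00:43;23.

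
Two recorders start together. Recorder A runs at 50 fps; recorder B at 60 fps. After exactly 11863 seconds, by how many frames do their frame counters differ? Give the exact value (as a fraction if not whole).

A emits 50 × 11863 = 593150 frames; B emits 60 × 11863 = 711780.
Difference = 118630 frames; B is ahead of A.

118630 frames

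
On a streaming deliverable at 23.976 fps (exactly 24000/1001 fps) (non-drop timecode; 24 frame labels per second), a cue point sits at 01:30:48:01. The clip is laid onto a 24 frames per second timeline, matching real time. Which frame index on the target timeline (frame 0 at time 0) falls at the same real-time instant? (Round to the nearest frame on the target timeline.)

frame 130884

Source frame index: (1×3600 + 30×60 + 48) × 24 + 1 = 130753.
Real time: 130753 / (24000/1001) = 130883753/24000 s.
Target frame: (130883753/24000) × (24) = 130883753/1000 ≈ 130883.753 → 130884.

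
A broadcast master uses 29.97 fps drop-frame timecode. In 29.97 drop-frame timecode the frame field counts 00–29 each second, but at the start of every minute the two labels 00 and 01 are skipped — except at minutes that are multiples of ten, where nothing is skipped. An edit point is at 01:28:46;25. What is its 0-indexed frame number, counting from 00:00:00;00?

Complete 10-minute blocks: 8, each 17982 frames → 143856.
Remaining 8 whole minutes in the current block: 1800 + 7 × 1798 = 14386 frames.
Within the current minute: 46 × 30 + 25 − 2 = 1403 (labels ;00/;01 skipped at this minute). Total = 143856 + 14386 + 1403 = 159645.

159645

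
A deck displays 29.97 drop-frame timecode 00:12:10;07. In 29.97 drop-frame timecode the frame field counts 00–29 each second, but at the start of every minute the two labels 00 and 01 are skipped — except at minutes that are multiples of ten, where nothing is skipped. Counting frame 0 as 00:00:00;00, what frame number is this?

Complete 10-minute blocks: 1, each 17982 frames → 17982.
Remaining 2 whole minutes in the current block: 1800 + 1 × 1798 = 3598 frames.
Within the current minute: 10 × 30 + 7 − 2 = 305 (labels ;00/;01 skipped at this minute). Total = 17982 + 3598 + 305 = 21885.

21885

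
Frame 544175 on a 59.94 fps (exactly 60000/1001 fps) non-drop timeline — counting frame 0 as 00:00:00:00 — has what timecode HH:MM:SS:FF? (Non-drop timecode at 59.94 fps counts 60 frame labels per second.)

02:31:09:35

544175 ÷ 60 = 9069 full seconds, remainder 35 frames.
9069 s = 2 h 31 min 9 s.
Timecode: 02:31:09:35.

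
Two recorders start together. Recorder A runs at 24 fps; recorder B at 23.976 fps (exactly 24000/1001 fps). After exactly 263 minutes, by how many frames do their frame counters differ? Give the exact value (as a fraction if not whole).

378720/1001 frames

263 min = 15780 s.
A emits 24 × 15780 = 378720 frames; B emits 24000/1001 × 15780 = 378720000/1001.
Difference = 378720/1001 frames (≈ 378.3417); B is behind A.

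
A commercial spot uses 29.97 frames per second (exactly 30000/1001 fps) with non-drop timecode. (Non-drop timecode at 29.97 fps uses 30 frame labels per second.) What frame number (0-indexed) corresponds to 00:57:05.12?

frame 102762

Total seconds to the label: (0 × 3600 + 57 × 60 + 5) = 3425.
Frame index = 3425 × 30 + 12 = 102762.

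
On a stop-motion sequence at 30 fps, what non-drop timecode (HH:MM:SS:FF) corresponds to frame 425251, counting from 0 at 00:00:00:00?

425251 ÷ 30 = 14175 full seconds, remainder 1 frame.
14175 s = 3 h 56 min 15 s.
Timecode: 03:56:15:01.

03:56:15:01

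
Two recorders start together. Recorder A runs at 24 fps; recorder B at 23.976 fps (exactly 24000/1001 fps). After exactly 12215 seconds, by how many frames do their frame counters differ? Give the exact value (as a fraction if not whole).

41880/143 frames

A emits 24 × 12215 = 293160 frames; B emits 24000/1001 × 12215 = 41880000/143.
Difference = 41880/143 frames (≈ 292.8671); B is behind A.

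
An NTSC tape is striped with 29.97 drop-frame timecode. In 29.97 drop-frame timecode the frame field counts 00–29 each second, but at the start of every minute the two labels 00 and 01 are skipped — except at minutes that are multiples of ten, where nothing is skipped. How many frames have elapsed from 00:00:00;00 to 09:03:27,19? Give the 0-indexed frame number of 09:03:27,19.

977251

As if non-drop at 30 labels/s: (9 × 3600 + 3 × 60 + 27) × 30 + 19 = 978229.
Minute boundaries passed: 543; those not divisible by 10: 543 − 54 = 489; dropped labels = 2 × 489 = 978.
Actual frame index = 978229 − 978 = 977251.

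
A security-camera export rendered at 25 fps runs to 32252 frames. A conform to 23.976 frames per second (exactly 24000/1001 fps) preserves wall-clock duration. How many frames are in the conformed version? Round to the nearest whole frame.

30931 frames

Frames at target rate = 32252 × (24000/1001) / (25) = 2814720/91 ≈ 30930.989.
Nearest whole frame: 30931.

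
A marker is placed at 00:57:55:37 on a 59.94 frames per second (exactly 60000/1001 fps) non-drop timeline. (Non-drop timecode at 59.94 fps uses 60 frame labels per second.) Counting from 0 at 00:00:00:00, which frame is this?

Total seconds to the label: (0 × 3600 + 57 × 60 + 55) = 3475.
Frame index = 3475 × 60 + 37 = 208537.

frame 208537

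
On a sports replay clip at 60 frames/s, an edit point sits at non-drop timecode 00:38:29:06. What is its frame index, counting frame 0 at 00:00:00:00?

Total seconds to the label: (0 × 3600 + 38 × 60 + 29) = 2309.
Frame index = 2309 × 60 + 6 = 138546.

138546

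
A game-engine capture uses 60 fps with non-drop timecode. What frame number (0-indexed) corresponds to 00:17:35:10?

Total seconds to the label: (0 × 3600 + 17 × 60 + 35) = 1055.
Frame index = 1055 × 60 + 10 = 63310.

63310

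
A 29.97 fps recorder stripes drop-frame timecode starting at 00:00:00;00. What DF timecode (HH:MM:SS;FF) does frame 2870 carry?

00:01:35;22

Each 10-minute DF block holds 10 × 60 × 30 − 9 × 2 = 17982 frames. 2870 ÷ 17982 → 0 full blocks, remainder 2870.
Within the partial block the first minute is 1800 frames and each further minute 1798, so 1 further minute boundary passed. Total skipped labels = 18 × 0 + 2 × 1 = 2.
Non-drop label index = 2870 + 2 = 2872; at 30 labels/s that is 00:01:35:22, i.e. DF 00:01:35;22.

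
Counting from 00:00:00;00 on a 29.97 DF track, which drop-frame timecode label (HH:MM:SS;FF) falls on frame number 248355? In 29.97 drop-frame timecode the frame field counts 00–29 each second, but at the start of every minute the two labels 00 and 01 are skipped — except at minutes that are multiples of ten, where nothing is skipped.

Ten DF minutes hold 17982 frames, so frame 248355 lies in block 13 (frames 233766–251747) with 14589 frames into that block.
The block's first minute is 1800 frames and the rest 1798 each; 14589 frames reaches minute 8, so 13 × 18 + 8 × 2 = 250 labels have been skipped so far.
Adding those back, label number 248355 + 250 = 248605 at 30 labels/s is 8286 s + 25 f = 2 h 18 min 6 s frame 25, i.e. 02:18:06;25.

02:18:06;25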